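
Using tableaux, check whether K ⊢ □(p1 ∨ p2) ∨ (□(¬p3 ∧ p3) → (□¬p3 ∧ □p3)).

Valid in K

Tableau for the negation ¬(□(p1 ∨ p2) ∨ (□(¬p3 ∧ p3) → (□¬p3 ∧ □p3))):
1. ¬(□(p1 ∨ p2) ∨ (□(¬p3 ∧ p3) → (□¬p3 ∧ □p3))), 0
2. ¬□(p1 ∨ p2), 0
3. ¬(□(¬p3 ∧ p3) → (□¬p3 ∧ □p3)), 0
4. □(¬p3 ∧ p3), 0
5. ¬(□¬p3 ∧ □p3), 0
6. ¬□p3, 0
7. ¬(p1 ∨ p2), 1
8. ¬p1, 1
9. ¬p2, 1
10. ¬p3 ∧ p3, 1
11. ¬p3, 1
12. p3, 1
Accessibility: 0R1
Branch closes: p3 and ¬p3 both at 1.
Every branch of the negation's tableau closes; the branch above is one of them.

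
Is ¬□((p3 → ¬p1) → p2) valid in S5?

Tableau for the negation □((p3 → ¬p1) → p2):
1. □((p3 → ¬p1) → p2), w0
2. (p3 → ¬p1) → p2, w0
3. p2, w0
Accessibility: w0Rw0
The negation has an open branch (countermodel exists).

Invalid (countermodel exists)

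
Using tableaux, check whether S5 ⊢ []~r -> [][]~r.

Valid

Tableau for the negation ~([]~r -> [][]~r):
1. ~([]~r -> [][]~r), 0
2. []~r, 0
3. ~[][]~r, 0
4. ~r, 0
5. ~[]~r, 1
6. ~r, 1
7. r, 2
8. ~r, 2
Accessibility: 0R0, 0R1, 0R2, 1R0, 1R1, 1R2, 2R0, 2R1, 2R2
Branch closes: r and ~r both at 2.
Every branch of the negation's tableau closes; the branch above is one of them.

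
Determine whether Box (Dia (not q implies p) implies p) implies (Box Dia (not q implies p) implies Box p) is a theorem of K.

Tableau for the negation not (Box (Dia (not q implies p) implies p) implies (Box Dia (not q implies p) implies Box p)):
1. not (Box (Dia (not q implies p) implies p) implies (Box Dia (not q implies p) implies Box p)), w0
2. Box (Dia (not q implies p) implies p), w0   [neg-implies-rule on 1]
3. not (Box Dia (not q implies p) implies Box p), w0   [neg-implies-rule on 1]
4. Box Dia (not q implies p), w0   [neg-implies-rule on 3]
5. not Box p, w0   [neg-implies-rule on 3]
6. not p, w1   [neg-Box-rule on 5: fresh world w1, w0Rw1]
7. Dia (not q implies p) implies p, w1   [Box-rule on 2 via w0Rw1]
8. Dia (not q implies p), w1   [Box-rule on 4 via w0Rw1]
9. not Dia (not q implies p), w1   [implies-rule on 7 (branches; this branch)]
10. not q implies p, w2   [Dia-rule on 8: fresh world w2, w1Rw2]
11. not (not q implies p), w2   [neg-Dia-rule on 9 via w1Rw2]
12. not q, w2   [neg-implies-rule on 11]
13. not p, w2   [neg-implies-rule on 11]
14. p, w2   [implies-rule on 10 (branches; this branch)]
Accessibility: w0Rw1, w1Rw2
Branch closes: p and not p both at w2.
Every branch of the negation's tableau closes; the branch above is one of them.

Yes, valid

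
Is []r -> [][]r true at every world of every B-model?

Tableau for the negation ~([]r -> [][]r):
1. ~([]r -> [][]r), w0
2. []r, w0
3. ~[][]r, w0
4. r, w0
5. ~[]r, w1
6. r, w1
7. ~r, w2
Accessibility: w0Rw0, w0Rw1, w1Rw0, w1Rw1, w1Rw2, w2Rw1, w2Rw2
The negation has an open branch (countermodel exists).

Invalid (countermodel exists)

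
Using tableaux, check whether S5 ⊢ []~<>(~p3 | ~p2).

Tableau for the negation ~[]~<>(~p3 | ~p2):
1. ~[]~<>(~p3 | ~p2), 0
2. <>(~p3 | ~p2), 1
3. ~p3 | ~p2, 2
4. ~p2, 2
Accessibility: 0R0, 0R1, 0R2, 1R0, 1R1, 1R2, 2R0, 2R1, 2R2
The negation has an open branch (countermodel exists).

Not valid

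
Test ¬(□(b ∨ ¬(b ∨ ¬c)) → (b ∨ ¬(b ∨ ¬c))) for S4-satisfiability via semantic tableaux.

Unsatisfiable (every branch closes)

1. ¬(□(b ∨ ¬(b ∨ ¬c)) → (b ∨ ¬(b ∨ ¬c))), w0
2. □(b ∨ ¬(b ∨ ¬c)), w0   [¬→-rule on 1]
3. ¬(b ∨ ¬(b ∨ ¬c)), w0   [¬→-rule on 1]
4. ¬b, w0   [¬∨-rule on 3]
5. b ∨ ¬c, w0   [¬∨-rule on 3]
6. b ∨ ¬(b ∨ ¬c), w0   [□-rule on 2 via w0Rw0]
7. ¬c, w0   [∨-rule on 5 (branches; this branch)]
8. ¬(b ∨ ¬c), w0   [∨-rule on 6 (branches; this branch)]
9. c, w0   [¬∨-rule on 8]
Accessibility: w0Rw0
Branch closes: c and ¬c both at w0.
(One branch shown.) All branches close.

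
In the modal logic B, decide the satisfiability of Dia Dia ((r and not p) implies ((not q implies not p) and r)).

Satisfiable

1. Dia Dia ((r and not p) implies ((not q implies not p) and r)), 0
2. Dia ((r and not p) implies ((not q implies not p) and r)), 1   [Dia-rule on 1: fresh world 1, 0R1]
3. (r and not p) implies ((not q implies not p) and r), 2   [Dia-rule on 2: fresh world 2, 1R2]
4. (not q implies not p) and r, 2   [implies-rule on 3 (branches; this branch)]
5. not q implies not p, 2   [and-rule on 4]
6. r, 2   [and-rule on 4]
7. not p, 2   [implies-rule on 5 (branches; this branch)]
Accessibility: 0R0, 0R1, 1R0, 1R1, 1R2, 2R1, 2R2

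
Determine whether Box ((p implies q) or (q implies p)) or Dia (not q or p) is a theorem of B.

Tableau for the negation not (Box ((p implies q) or (q implies p)) or Dia (not q or p)):
1. not (Box ((p implies q) or (q implies p)) or Dia (not q or p)), u
2. not Box ((p implies q) or (q implies p)), u   [neg-or-rule on 1]
3. not Dia (not q or p), u   [neg-or-rule on 1]
4. not (not q or p), u   [neg-Dia-rule on 3 via uRu]
5. q, u   [neg-or-rule on 4]
6. not p, u   [neg-or-rule on 4]
7. not ((p implies q) or (q implies p)), v   [neg-Box-rule on 2: fresh world v, uRv]
8. not (p implies q), v   [neg-or-rule on 7]
9. not (q implies p), v   [neg-or-rule on 7]
10. p, v   [neg-implies-rule on 8]
11. not q, v   [neg-implies-rule on 8]
12. q, v   [neg-implies-rule on 9]
13. not p, v   [neg-implies-rule on 9]
Accessibility: uRu, uRv, vRu, vRv
Branch closes: q and not q both at v.
Every branch of the negation's tableau closes; the branch above is one of them.

Yes, valid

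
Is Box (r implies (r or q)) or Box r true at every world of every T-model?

Tableau for the negation not (Box (r implies (r or q)) or Box r):
1. not (Box (r implies (r or q)) or Box r), w0
2. not Box (r implies (r or q)), w0   [neg-or-rule on 1]
3. not Box r, w0   [neg-or-rule on 1]
4. not (r implies (r or q)), w1   [neg-Box-rule on 2: fresh world w1, w0Rw1]
5. r, w1   [neg-implies-rule on 4]
6. not (r or q), w1   [neg-implies-rule on 4]
7. not r, w1   [neg-or-rule on 6]
8. not q, w1   [neg-or-rule on 6]
Accessibility: w0Rw0, w0Rw1, w1Rw1
Branch closes: r and not r both at w1.
Every branch of the negation's tableau closes; the branch above is one of them.

Valid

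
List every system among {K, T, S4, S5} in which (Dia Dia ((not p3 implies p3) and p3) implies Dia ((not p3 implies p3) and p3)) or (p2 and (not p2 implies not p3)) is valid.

S4, S5

S4-tableau for the negation not ((Dia Dia ((not p3 implies p3) and p3) implies Dia ((not p3 implies p3) and p3)) or (p2 and (not p2 implies not p3))):
1. not ((Dia Dia ((not p3 implies p3) and p3) implies Dia ((not p3 implies p3) and p3)) or (p2 and (not p2 implies not p3))), 0
2. not (Dia Dia ((not p3 implies p3) and p3) implies Dia ((not p3 implies p3) and p3)), 0
3. not (p2 and (not p2 implies not p3)), 0
4. Dia Dia ((not p3 implies p3) and p3), 0
5. not Dia ((not p3 implies p3) and p3), 0
6. not ((not p3 implies p3) and p3), 0
7. not p2, 0
8. not (not p3 implies p3), 0
9. not p3, 0
10. Dia ((not p3 implies p3) and p3), 1
11. not ((not p3 implies p3) and p3), 1
12. not (not p3 implies p3), 1
13. not p3, 1
14. (not p3 implies p3) and p3, 2
15. not p3 implies p3, 2
16. p3, 2
17. not ((not p3 implies p3) and p3), 2
18. not (not p3 implies p3), 2
19. not p3, 2
Accessibility: 0R0, 0R1, 0R2, 1R1, 1R2, 2R2
Branch closes: p3 and not p3 both at 2.
Every branch closes (one shown): valid in S4, hence also in S5 (every theorem of S4 is a theorem of S5).
T-tableau for the negation not ((Dia Dia ((not p3 implies p3) and p3) implies Dia ((not p3 implies p3) and p3)) or (p2 and (not p2 implies not p3))):
1. not ((Dia Dia ((not p3 implies p3) and p3) implies Dia ((not p3 implies p3) and p3)) or (p2 and (not p2 implies not p3))), 0
2. not (Dia Dia ((not p3 implies p3) and p3) implies Dia ((not p3 implies p3) and p3)), 0
3. not (p2 and (not p2 implies not p3)), 0
4. Dia Dia ((not p3 implies p3) and p3), 0
5. not Dia ((not p3 implies p3) and p3), 0
6. not ((not p3 implies p3) and p3), 0
7. not p2, 0
8. not p3, 0
9. Dia ((not p3 implies p3) and p3), 1
10. not ((not p3 implies p3) and p3), 1
11. not p3, 1
12. (not p3 implies p3) and p3, 2
13. not p3 implies p3, 2
14. p3, 2
Accessibility: 0R0, 0R1, 1R1, 1R2, 2R2
Complete open branch: countermodel on a T-frame, so not valid in T, nor in K (the same frame is also a K-frame).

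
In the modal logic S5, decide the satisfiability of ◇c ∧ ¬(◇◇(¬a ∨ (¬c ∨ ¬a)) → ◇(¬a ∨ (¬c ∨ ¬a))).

1. ◇c ∧ ¬(◇◇(¬a ∨ (¬c ∨ ¬a)) → ◇(¬a ∨ (¬c ∨ ¬a))), w0
2. ◇c, w0
3. ¬(◇◇(¬a ∨ (¬c ∨ ¬a)) → ◇(¬a ∨ (¬c ∨ ¬a))), w0
4. ◇◇(¬a ∨ (¬c ∨ ¬a)), w0
5. ¬◇(¬a ∨ (¬c ∨ ¬a)), w0
6. ¬(¬a ∨ (¬c ∨ ¬a)), w0
7. a, w0
8. ¬(¬c ∨ ¬a), w0
9. c, w0
10. c, w1
11. ¬(¬a ∨ (¬c ∨ ¬a)), w1
12. a, w1
13. ¬(¬c ∨ ¬a), w1
14. ◇(¬a ∨ (¬c ∨ ¬a)), w2
15. ¬(¬a ∨ (¬c ∨ ¬a)), w2
16. a, w2
17. ¬(¬c ∨ ¬a), w2
18. c, w2
19. ¬a ∨ (¬c ∨ ¬a), w3
20. ¬(¬a ∨ (¬c ∨ ¬a)), w3
21. a, w3
22. ¬(¬c ∨ ¬a), w3
23. c, w3
24. ¬c ∨ ¬a, w3
25. ¬a, w3
Accessibility: w0Rw0, w0Rw1, w0Rw2, w0Rw3, w1Rw0, w1Rw1, w1Rw2, w1Rw3, w2Rw0, w2Rw1, w2Rw2, w2Rw3, w3Rw0, w3Rw1, w3Rw2, w3Rw3
Branch closes: a and ¬a both at w3.
Every branch closes; the branch above is one of them.

No, unsatisfiable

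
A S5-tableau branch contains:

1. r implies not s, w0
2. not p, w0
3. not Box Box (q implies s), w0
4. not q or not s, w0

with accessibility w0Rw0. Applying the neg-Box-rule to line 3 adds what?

a fresh world w1 with w0Rw1, and not Box (q implies s) at w1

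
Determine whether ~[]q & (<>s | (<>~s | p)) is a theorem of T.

Tableau for the negation ~(~[]q & (<>s | (<>~s | p))):
1. ~(~[]q & (<>s | (<>~s | p))), 0
2. []q, 0
3. q, 0
Accessibility: 0R0
The negation has an open branch (countermodel exists).

No, not valid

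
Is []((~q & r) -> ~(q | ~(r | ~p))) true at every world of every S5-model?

Valid in S5

Tableau for the negation ~[]((~q & r) -> ~(q | ~(r | ~p))):
1. ~[]((~q & r) -> ~(q | ~(r | ~p))), w0
2. ~((~q & r) -> ~(q | ~(r | ~p))), w1   [~[]-rule on 1: fresh world w1, w0Rw1]
3. ~q & r, w1   [~->-rule on 2]
4. q | ~(r | ~p), w1   [~->-rule on 2]
5. ~q, w1   [&-rule on 3]
6. r, w1   [&-rule on 3]
7. ~(r | ~p), w1   [|-rule on 4 (branches; this branch)]
8. ~r, w1   [~|-rule on 7]
9. p, w1   [~|-rule on 7]
Accessibility: w0Rw0, w0Rw1, w1Rw0, w1Rw1
Branch closes: r and ~r both at w1.
Every branch of the negation's tableau closes; the branch above is one of them.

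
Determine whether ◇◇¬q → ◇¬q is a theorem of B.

Invalid (countermodel exists)

Tableau for the negation ¬(◇◇¬q → ◇¬q):
1. ¬(◇◇¬q → ◇¬q), u
2. ◇◇¬q, u   [¬→-rule on 1]
3. ¬◇¬q, u   [¬→-rule on 1]
4. q, u   [¬◇-rule on 3 via uRu]
5. ◇¬q, v   [◇-rule on 2: fresh world v, uRv]
6. q, v   [¬◇-rule on 3 via uRv]
7. ¬q, w   [◇-rule on 5: fresh world w, vRw]
Accessibility: uRu, uRv, vRu, vRv, vRw, wRv, wRw
The negation has an open branch (countermodel exists).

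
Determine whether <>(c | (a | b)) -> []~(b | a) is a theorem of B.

Invalid (countermodel exists)

Tableau for the negation ~(<>(c | (a | b)) -> []~(b | a)):
1. ~(<>(c | (a | b)) -> []~(b | a)), u
2. <>(c | (a | b)), u   [~->-rule on 1]
3. ~[]~(b | a), u   [~->-rule on 1]
4. c | (a | b), v   [<>-rule on 2: fresh world v, uRv]
5. a | b, v   [|-rule on 4 (branches; this branch)]
6. b, v   [|-rule on 5 (branches; this branch)]
7. b | a, w   [~[]-rule on 3: fresh world w, uRw]
8. a, w   [|-rule on 7 (branches; this branch)]
Accessibility: uRu, uRv, uRw, vRu, vRv, wRu, wRw
The negation has an open branch (countermodel exists).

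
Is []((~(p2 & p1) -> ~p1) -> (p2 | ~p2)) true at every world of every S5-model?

Tableau for the negation ~[]((~(p2 & p1) -> ~p1) -> (p2 | ~p2)):
1. ~[]((~(p2 & p1) -> ~p1) -> (p2 | ~p2)), u
2. ~((~(p2 & p1) -> ~p1) -> (p2 | ~p2)), v   [~[]-rule on 1: fresh world v, uRv]
3. ~(p2 & p1) -> ~p1, v   [~->-rule on 2]
4. ~(p2 | ~p2), v   [~->-rule on 2]
5. ~p2, v   [~|-rule on 4]
6. p2, v   [~|-rule on 4]
Accessibility: uRu, uRv, vRu, vRv
Branch closes: p2 and ~p2 both at v.
All branches of the negation close; one closing branch shown above.

Valid in S5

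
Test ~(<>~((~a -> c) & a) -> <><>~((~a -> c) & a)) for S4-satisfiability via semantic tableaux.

Unsatisfiable

1. ~(<>~((~a -> c) & a) -> <><>~((~a -> c) & a)), u
2. <>~((~a -> c) & a), u
3. ~<><>~((~a -> c) & a), u
4. ~<>~((~a -> c) & a), u
5. (~a -> c) & a, u
6. ~a -> c, u
7. a, u
8. c, u
9. ~((~a -> c) & a), v
10. ~<>~((~a -> c) & a), v
11. (~a -> c) & a, v
12. ~a -> c, v
13. a, v
14. ~(~a -> c), v
15. ~a, v
16. ~c, v
Accessibility: uRu, uRv, vRv
Branch closes: a and ~a both at v.
Every branch closes; the branch above is one of them.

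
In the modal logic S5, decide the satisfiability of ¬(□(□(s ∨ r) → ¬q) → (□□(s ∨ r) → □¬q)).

Unsatisfiable

1. ¬(□(□(s ∨ r) → ¬q) → (□□(s ∨ r) → □¬q)), 0
2. □(□(s ∨ r) → ¬q), 0
3. ¬(□□(s ∨ r) → □¬q), 0
4. □□(s ∨ r), 0
5. ¬□¬q, 0
6. □(s ∨ r) → ¬q, 0
7. □(s ∨ r), 0
8. s ∨ r, 0
9. ¬q, 0
10. r, 0
11. q, 1
12. □(s ∨ r) → ¬q, 1
13. □(s ∨ r), 1
14. s ∨ r, 1
15. ¬□(s ∨ r), 1
16. r, 1
17. ¬(s ∨ r), 2
18. ¬s, 2
19. ¬r, 2
20. □(s ∨ r) → ¬q, 2
21. □(s ∨ r), 2
22. s ∨ r, 2
23. ¬q, 2
24. r, 2
Accessibility: 0R0, 0R1, 0R2, 1R0, 1R1, 1R2, 2R0, 2R1, 2R2
Branch closes: r and ¬r both at 2.
Every branch closes; the branch above is one of them.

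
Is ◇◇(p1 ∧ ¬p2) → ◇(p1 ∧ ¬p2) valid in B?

Tableau for the negation ¬(◇◇(p1 ∧ ¬p2) → ◇(p1 ∧ ¬p2)):
1. ¬(◇◇(p1 ∧ ¬p2) → ◇(p1 ∧ ¬p2)), u
2. ◇◇(p1 ∧ ¬p2), u   [¬→-rule on 1]
3. ¬◇(p1 ∧ ¬p2), u   [¬→-rule on 1]
4. ¬(p1 ∧ ¬p2), u   [¬◇-rule on 3 via uRu]
5. p2, u   [¬∧-rule on 4 (branches; this branch)]
6. ◇(p1 ∧ ¬p2), v   [◇-rule on 2: fresh world v, uRv]
7. ¬(p1 ∧ ¬p2), v   [¬◇-rule on 3 via uRv]
8. p2, v   [¬∧-rule on 7 (branches; this branch)]
9. p1 ∧ ¬p2, w   [◇-rule on 6: fresh world w, vRw]
10. p1, w   [∧-rule on 9]
11. ¬p2, w   [∧-rule on 9]
Accessibility: uRu, uRv, vRu, vRv, vRw, wRv, wRw
The negation has an open branch (countermodel exists).

No, not valid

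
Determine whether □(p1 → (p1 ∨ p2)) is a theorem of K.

Tableau for the negation ¬□(p1 → (p1 ∨ p2)):
1. ¬□(p1 → (p1 ∨ p2)), w0
2. ¬(p1 → (p1 ∨ p2)), w1
3. p1, w1
4. ¬(p1 ∨ p2), w1
5. ¬p1, w1
6. ¬p2, w1
Accessibility: w0Rw1
Branch closes: p1 and ¬p1 both at w1.
All branches of the negation close; one closing branch shown above.

Yes, valid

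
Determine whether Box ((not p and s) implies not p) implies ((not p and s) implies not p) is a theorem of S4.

Valid

Tableau for the negation not (Box ((not p and s) implies not p) implies ((not p and s) implies not p)):
1. not (Box ((not p and s) implies not p) implies ((not p and s) implies not p)), 0
2. Box ((not p and s) implies not p), 0   [neg-implies-rule on 1]
3. not ((not p and s) implies not p), 0   [neg-implies-rule on 1]
4. not p and s, 0   [neg-implies-rule on 3]
5. p, 0   [neg-implies-rule on 3]
6. not p, 0   [and-rule on 4]
7. s, 0   [and-rule on 4]
Accessibility: 0R0
Branch closes: p and not p both at 0.
All branches of the negation close; one closing branch shown above.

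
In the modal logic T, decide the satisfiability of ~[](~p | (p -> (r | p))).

1. ~[](~p | (p -> (r | p))), u
2. ~(~p | (p -> (r | p))), v   [~[]-rule on 1: fresh world v, uRv]
3. p, v   [~|-rule on 2]
4. ~(p -> (r | p)), v   [~|-rule on 2]
5. ~(r | p), v   [~->-rule on 4]
6. ~r, v   [~|-rule on 5]
7. ~p, v   [~|-rule on 5]
Accessibility: uRu, uRv, vRv
Branch closes: p and ~p both at v.
Every branch closes; the branch above is one of them.

Unsatisfiable (every branch closes)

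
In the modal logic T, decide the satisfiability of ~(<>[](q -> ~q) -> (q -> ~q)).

Satisfiable

1. ~(<>[](q -> ~q) -> (q -> ~q)), w0
2. <>[](q -> ~q), w0   [~->-rule on 1]
3. ~(q -> ~q), w0   [~->-rule on 1]
4. q, w0   [~->-rule on 3]
5. [](q -> ~q), w1   [<>-rule on 2: fresh world w1, w0Rw1]
6. q -> ~q, w1   [[]-rule on 5 via w1Rw1]
7. ~q, w1   [->-rule on 6 (branches; this branch)]
Accessibility: w0Rw0, w0Rw1, w1Rw1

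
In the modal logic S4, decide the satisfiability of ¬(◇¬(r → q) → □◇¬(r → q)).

1. ¬(◇¬(r → q) → □◇¬(r → q)), w0
2. ◇¬(r → q), w0   [¬→-rule on 1]
3. ¬□◇¬(r → q), w0   [¬→-rule on 1]
4. ¬(r → q), w1   [◇-rule on 2: fresh world w1, w0Rw1]
5. r, w1   [¬→-rule on 4]
6. ¬q, w1   [¬→-rule on 4]
7. ¬◇¬(r → q), w2   [¬□-rule on 3: fresh world w2, w0Rw2]
8. r → q, w2   [¬◇-rule on 7 via w2Rw2]
9. q, w2   [→-rule on 8 (branches; this branch)]
Accessibility: w0Rw0, w0Rw1, w0Rw2, w1Rw1, w2Rw2

Yes, satisfiable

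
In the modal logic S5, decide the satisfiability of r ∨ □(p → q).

Satisfiable

1. r ∨ □(p → q), w0
2. □(p → q), w0
3. p → q, w0
4. q, w0
Accessibility: w0Rw0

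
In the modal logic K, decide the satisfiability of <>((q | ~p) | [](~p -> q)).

Yes, satisfiable

1. <>((q | ~p) | [](~p -> q)), 0
2. (q | ~p) | [](~p -> q), 1
3. [](~p -> q), 1
Accessibility: 0R1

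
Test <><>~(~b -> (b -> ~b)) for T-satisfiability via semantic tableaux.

No, unsatisfiable

1. <><>~(~b -> (b -> ~b)), 0
2. <>~(~b -> (b -> ~b)), 1
3. ~(~b -> (b -> ~b)), 2
4. ~b, 2
5. ~(b -> ~b), 2
6. b, 2
Accessibility: 0R0, 0R1, 1R1, 1R2, 2R2
Branch closes: b and ~b both at 2.
Every branch closes; the branch above is one of them.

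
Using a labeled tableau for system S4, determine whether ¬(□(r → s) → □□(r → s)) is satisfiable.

1. ¬(□(r → s) → □□(r → s)), w0
2. □(r → s), w0
3. ¬□□(r → s), w0
4. r → s, w0
5. s, w0
6. ¬□(r → s), w1
7. r → s, w1
8. s, w1
9. ¬(r → s), w2
10. r, w2
11. ¬s, w2
12. r → s, w2
13. s, w2
Accessibility: w0Rw0, w0Rw1, w0Rw2, w1Rw1, w1Rw2, w2Rw2
Branch closes: s and ¬s both at w2.
(One branch shown.) All branches close.

Unsatisfiable (every branch closes)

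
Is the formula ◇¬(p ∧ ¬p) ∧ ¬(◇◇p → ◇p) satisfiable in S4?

1. ◇¬(p ∧ ¬p) ∧ ¬(◇◇p → ◇p), 0
2. ◇¬(p ∧ ¬p), 0
3. ¬(◇◇p → ◇p), 0
4. ◇◇p, 0
5. ¬◇p, 0
6. ¬p, 0
7. ¬(p ∧ ¬p), 1
8. ¬p, 1
9. ◇p, 2
10. ¬p, 2
11. p, 3
12. ¬p, 3
Accessibility: 0R0, 0R1, 0R2, 0R3, 1R1, 2R2, 2R3, 3R3
Branch closes: p and ¬p both at 3.
(One branch shown.) All branches close.

Unsatisfiable (every branch closes)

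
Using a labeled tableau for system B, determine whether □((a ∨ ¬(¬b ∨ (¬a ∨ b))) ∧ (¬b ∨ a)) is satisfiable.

1. □((a ∨ ¬(¬b ∨ (¬a ∨ b))) ∧ (¬b ∨ a)), w0
2. (a ∨ ¬(¬b ∨ (¬a ∨ b))) ∧ (¬b ∨ a), w0   [□-rule on 1 via w0Rw0]
3. a ∨ ¬(¬b ∨ (¬a ∨ b)), w0   [∧-rule on 2]
4. ¬b ∨ a, w0   [∧-rule on 2]
5. a, w0   [∨-rule on 3 (branches; this branch)]
Accessibility: w0Rw0

Satisfiable (open branch found)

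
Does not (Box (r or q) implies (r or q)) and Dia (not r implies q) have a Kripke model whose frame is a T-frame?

1. not (Box (r or q) implies (r or q)) and Dia (not r implies q), w0
2. not (Box (r or q) implies (r or q)), w0   [and-rule on 1]
3. Dia (not r implies q), w0   [and-rule on 1]
4. Box (r or q), w0   [neg-implies-rule on 2]
5. not (r or q), w0   [neg-implies-rule on 2]
6. not r, w0   [neg-or-rule on 5]
7. not q, w0   [neg-or-rule on 5]
8. r or q, w0   [Box-rule on 4 via w0Rw0]
9. q, w0   [or-rule on 8 (branches; this branch)]
Accessibility: w0Rw0
Branch closes: q and not q both at w0.
All branches of the tableau close; one closing branch shown above.

Unsatisfiable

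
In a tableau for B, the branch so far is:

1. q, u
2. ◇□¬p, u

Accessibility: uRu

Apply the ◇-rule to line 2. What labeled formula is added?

a fresh world v with uRv, and □¬p at v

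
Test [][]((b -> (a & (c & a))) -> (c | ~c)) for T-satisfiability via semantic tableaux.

1. [][]((b -> (a & (c & a))) -> (c | ~c)), 0
2. []((b -> (a & (c & a))) -> (c | ~c)), 0
3. (b -> (a & (c & a))) -> (c | ~c), 0
4. c | ~c, 0
5. ~c, 0
Accessibility: 0R0

Satisfiable (open branch found)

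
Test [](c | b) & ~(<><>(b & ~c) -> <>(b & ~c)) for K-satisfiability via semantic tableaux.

1. [](c | b) & ~(<><>(b & ~c) -> <>(b & ~c)), 0
2. [](c | b), 0   [&-rule on 1]
3. ~(<><>(b & ~c) -> <>(b & ~c)), 0   [&-rule on 1]
4. <><>(b & ~c), 0   [~->-rule on 3]
5. ~<>(b & ~c), 0   [~->-rule on 3]
6. <>(b & ~c), 1   [<>-rule on 4: fresh world 1, 0R1]
7. c | b, 1   [[]-rule on 2 via 0R1]
8. ~(b & ~c), 1   [~<>-rule on 5 via 0R1]
9. b, 1   [|-rule on 7 (branches; this branch)]
10. c, 1   [~&-rule on 8 (branches; this branch)]
11. b & ~c, 2   [<>-rule on 6: fresh world 2, 1R2]
12. b, 2   [&-rule on 11]
13. ~c, 2   [&-rule on 11]
Accessibility: 0R1, 1R2

Satisfiable (open branch found)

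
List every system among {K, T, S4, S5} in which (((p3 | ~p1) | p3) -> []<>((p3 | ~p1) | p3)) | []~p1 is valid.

S5-tableau for the negation ~((((p3 | ~p1) | p3) -> []<>((p3 | ~p1) | p3)) | []~p1):
1. ~((((p3 | ~p1) | p3) -> []<>((p3 | ~p1) | p3)) | []~p1), w0
2. ~(((p3 | ~p1) | p3) -> []<>((p3 | ~p1) | p3)), w0   [~|-rule on 1]
3. ~[]~p1, w0   [~|-rule on 1]
4. (p3 | ~p1) | p3, w0   [~->-rule on 2]
5. ~[]<>((p3 | ~p1) | p3), w0   [~->-rule on 2]
6. p3 | ~p1, w0   [|-rule on 4 (branches; this branch)]
7. ~p1, w0   [|-rule on 6 (branches; this branch)]
8. p1, w1   [~[]-rule on 3: fresh world w1, w0Rw1]
9. ~<>((p3 | ~p1) | p3), w2   [~[]-rule on 5: fresh world w2, w0Rw2]
10. ~((p3 | ~p1) | p3), w0   [~<>-rule on 9 via w2Rw0]
11. ~(p3 | ~p1), w0   [~|-rule on 10]
12. ~p3, w0   [~|-rule on 10]
13. p1, w0   [~|-rule on 11]
Accessibility: w0Rw0, w0Rw1, w0Rw2, w1Rw0, w1Rw1, w1Rw2, w2Rw0, w2Rw1, w2Rw2
Branch closes: p1 and ~p1 both at w0.
Every branch closes (one shown): valid in S5.
S4-tableau for the negation ~((((p3 | ~p1) | p3) -> []<>((p3 | ~p1) | p3)) | []~p1):
1. ~((((p3 | ~p1) | p3) -> []<>((p3 | ~p1) | p3)) | []~p1), w0
2. ~(((p3 | ~p1) | p3) -> []<>((p3 | ~p1) | p3)), w0   [~|-rule on 1]
3. ~[]~p1, w0   [~|-rule on 1]
4. (p3 | ~p1) | p3, w0   [~->-rule on 2]
5. ~[]<>((p3 | ~p1) | p3), w0   [~->-rule on 2]
6. p3, w0   [|-rule on 4 (branches; this branch)]
7. p1, w1   [~[]-rule on 3: fresh world w1, w0Rw1]
8. ~<>((p3 | ~p1) | p3), w2   [~[]-rule on 5: fresh world w2, w0Rw2]
9. ~((p3 | ~p1) | p3), w2   [~<>-rule on 8 via w2Rw2]
10. ~(p3 | ~p1), w2   [~|-rule on 9]
11. ~p3, w2   [~|-rule on 9]
12. p1, w2   [~|-rule on 10]
Accessibility: w0Rw0, w0Rw1, w0Rw2, w1Rw1, w2Rw2
Complete open branch: countermodel on an S4-frame, so not valid in S4, nor in K, T (the same frame is also a K-frame and a T-frame).

S5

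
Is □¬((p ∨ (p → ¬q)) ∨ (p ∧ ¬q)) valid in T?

Tableau for the negation ¬□¬((p ∨ (p → ¬q)) ∨ (p ∧ ¬q)):
1. ¬□¬((p ∨ (p → ¬q)) ∨ (p ∧ ¬q)), u
2. (p ∨ (p → ¬q)) ∨ (p ∧ ¬q), v
3. p ∧ ¬q, v
4. p, v
5. ¬q, v
Accessibility: uRu, uRv, vRv
The negation has an open branch (countermodel exists).

Invalid (countermodel exists)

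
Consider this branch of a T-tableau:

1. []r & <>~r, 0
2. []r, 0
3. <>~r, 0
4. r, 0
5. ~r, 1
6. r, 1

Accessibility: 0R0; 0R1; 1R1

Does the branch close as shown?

Closed

Both r and ~r appear at 1.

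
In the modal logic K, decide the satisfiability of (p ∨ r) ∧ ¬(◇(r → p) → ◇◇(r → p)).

Yes, satisfiable

1. (p ∨ r) ∧ ¬(◇(r → p) → ◇◇(r → p)), w0
2. p ∨ r, w0
3. ¬(◇(r → p) → ◇◇(r → p)), w0
4. ◇(r → p), w0
5. ¬◇◇(r → p), w0
6. r, w0
7. r → p, w1
8. ¬◇(r → p), w1
9. p, w1
Accessibility: w0Rw1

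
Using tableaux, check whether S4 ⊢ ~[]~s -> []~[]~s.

Invalid (countermodel exists)

Tableau for the negation ~(~[]~s -> []~[]~s):
1. ~(~[]~s -> []~[]~s), 0
2. ~[]~s, 0
3. ~[]~[]~s, 0
4. s, 1
5. []~s, 2
6. ~s, 2
Accessibility: 0R0, 0R1, 0R2, 1R1, 2R2
The negation has an open branch (countermodel exists).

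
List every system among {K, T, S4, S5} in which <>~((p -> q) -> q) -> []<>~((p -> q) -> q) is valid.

S4-tableau for the negation ~(<>~((p -> q) -> q) -> []<>~((p -> q) -> q)):
1. ~(<>~((p -> q) -> q) -> []<>~((p -> q) -> q)), w0
2. <>~((p -> q) -> q), w0
3. ~[]<>~((p -> q) -> q), w0
4. ~((p -> q) -> q), w1
5. p -> q, w1
6. ~q, w1
7. ~p, w1
8. ~<>~((p -> q) -> q), w2
9. (p -> q) -> q, w2
10. q, w2
Accessibility: w0Rw0, w0Rw1, w0Rw2, w1Rw1, w2Rw2
Complete open branch: countermodel on an S4-frame, so not valid in S4, nor in K, T (the same frame is also a K-frame and a T-frame).
S5-tableau for the negation ~(<>~((p -> q) -> q) -> []<>~((p -> q) -> q)):
1. ~(<>~((p -> q) -> q) -> []<>~((p -> q) -> q)), w0
2. <>~((p -> q) -> q), w0
3. ~[]<>~((p -> q) -> q), w0
4. ~((p -> q) -> q), w1
5. p -> q, w1
6. ~q, w1
7. ~p, w1
8. ~<>~((p -> q) -> q), w2
9. (p -> q) -> q, w0
10. (p -> q) -> q, w1
11. (p -> q) -> q, w2
12. ~(p -> q), w0
13. p, w0
14. ~q, w0
15. ~(p -> q), w1
16. p, w1
Accessibility: w0Rw0, w0Rw1, w0Rw2, w1Rw0, w1Rw1, w1Rw2, w2Rw0, w2Rw1, w2Rw2
Branch closes: p and ~p both at w1.
Every branch closes (one shown): valid in S5.

S5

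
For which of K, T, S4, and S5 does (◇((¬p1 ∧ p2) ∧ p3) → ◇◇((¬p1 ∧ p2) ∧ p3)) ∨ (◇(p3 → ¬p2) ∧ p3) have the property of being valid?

T, S4, S5

K-tableau for the negation ¬((◇((¬p1 ∧ p2) ∧ p3) → ◇◇((¬p1 ∧ p2) ∧ p3)) ∨ (◇(p3 → ¬p2) ∧ p3)):
1. ¬((◇((¬p1 ∧ p2) ∧ p3) → ◇◇((¬p1 ∧ p2) ∧ p3)) ∨ (◇(p3 → ¬p2) ∧ p3)), u
2. ¬(◇((¬p1 ∧ p2) ∧ p3) → ◇◇((¬p1 ∧ p2) ∧ p3)), u   [¬∨-rule on 1]
3. ¬(◇(p3 → ¬p2) ∧ p3), u   [¬∨-rule on 1]
4. ◇((¬p1 ∧ p2) ∧ p3), u   [¬→-rule on 2]
5. ¬◇◇((¬p1 ∧ p2) ∧ p3), u   [¬→-rule on 2]
6. ¬p3, u   [¬∧-rule on 3 (branches; this branch)]
7. (¬p1 ∧ p2) ∧ p3, v   [◇-rule on 4: fresh world v, uRv]
8. ¬p1 ∧ p2, v   [∧-rule on 7]
9. p3, v   [∧-rule on 7]
10. ¬p1, v   [∧-rule on 8]
11. p2, v   [∧-rule on 8]
12. ¬◇((¬p1 ∧ p2) ∧ p3), v   [¬◇-rule on 5 via uRv]
Accessibility: uRv
Complete open branch: countermodel on a K-frame, so not valid in K.
T-tableau for the negation ¬((◇((¬p1 ∧ p2) ∧ p3) → ◇◇((¬p1 ∧ p2) ∧ p3)) ∨ (◇(p3 → ¬p2) ∧ p3)):
1. ¬((◇((¬p1 ∧ p2) ∧ p3) → ◇◇((¬p1 ∧ p2) ∧ p3)) ∨ (◇(p3 → ¬p2) ∧ p3)), u
2. ¬(◇((¬p1 ∧ p2) ∧ p3) → ◇◇((¬p1 ∧ p2) ∧ p3)), u   [¬∨-rule on 1]
3. ¬(◇(p3 → ¬p2) ∧ p3), u   [¬∨-rule on 1]
4. ◇((¬p1 ∧ p2) ∧ p3), u   [¬→-rule on 2]
5. ¬◇◇((¬p1 ∧ p2) ∧ p3), u   [¬→-rule on 2]
6. ¬◇((¬p1 ∧ p2) ∧ p3), u   [¬◇-rule on 5 via uRu]
7. ¬((¬p1 ∧ p2) ∧ p3), u   [¬◇-rule on 6 via uRu]
8. ¬◇(p3 → ¬p2), u   [¬∧-rule on 3 (branches; this branch)]
9. ¬(p3 → ¬p2), u   [¬◇-rule on 8 via uRu]
10. p3, u   [¬→-rule on 9]
11. p2, u   [¬→-rule on 9]
12. ¬(¬p1 ∧ p2), u   [¬∧-rule on 7 (branches; this branch)]
13. p1, u   [¬∧-rule on 12 (branches; this branch)]
14. (¬p1 ∧ p2) ∧ p3, v   [◇-rule on 4: fresh world v, uRv]
15. ¬p1 ∧ p2, v   [∧-rule on 14]
16. p3, v   [∧-rule on 14]
17. ¬p1, v   [∧-rule on 15]
18. p2, v   [∧-rule on 15]
19. ¬◇((¬p1 ∧ p2) ∧ p3), v   [¬◇-rule on 5 via uRv]
20. ¬((¬p1 ∧ p2) ∧ p3), v   [¬◇-rule on 6 via uRv]
21. ¬(p3 → ¬p2), v   [¬◇-rule on 8 via uRv]
22. ¬(¬p1 ∧ p2), v   [¬∧-rule on 20 (branches; this branch)]
23. ¬p2, v   [¬∧-rule on 22 (branches; this branch)]
Accessibility: uRu, uRv, vRv
Branch closes: p2 and ¬p2 both at v.
Every branch closes (one shown): valid in T, hence also in S4, S5 (every theorem of T is a theorem of S4 and S5).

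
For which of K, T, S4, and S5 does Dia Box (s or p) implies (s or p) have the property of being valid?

S4-tableau for the negation not (Dia Box (s or p) implies (s or p)):
1. not (Dia Box (s or p) implies (s or p)), 0
2. Dia Box (s or p), 0
3. not (s or p), 0
4. not s, 0
5. not p, 0
6. Box (s or p), 1
7. s or p, 1
8. p, 1
Accessibility: 0R0, 0R1, 1R1
Complete open branch: countermodel on an S4-frame, so not valid in S4, nor in K, T (the same frame is also a K-frame and a T-frame).
S5-tableau for the negation not (Dia Box (s or p) implies (s or p)):
1. not (Dia Box (s or p) implies (s or p)), 0
2. Dia Box (s or p), 0
3. not (s or p), 0
4. not s, 0
5. not p, 0
6. Box (s or p), 1
7. s or p, 0
8. s or p, 1
9. p, 0
Accessibility: 0R0, 0R1, 1R0, 1R1
Branch closes: p and not p both at 0.
Every branch closes (one shown): valid in S5.

S5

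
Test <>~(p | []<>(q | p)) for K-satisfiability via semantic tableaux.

Satisfiable (open branch found)

1. <>~(p | []<>(q | p)), w0
2. ~(p | []<>(q | p)), w1
3. ~p, w1
4. ~[]<>(q | p), w1
5. ~<>(q | p), w2
Accessibility: w0Rw1, w1Rw2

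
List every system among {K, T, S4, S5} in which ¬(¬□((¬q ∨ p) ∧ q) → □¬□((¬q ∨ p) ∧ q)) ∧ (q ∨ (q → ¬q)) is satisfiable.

K, T, S4

S5-tableau for the formula:
1. ¬(¬□((¬q ∨ p) ∧ q) → □¬□((¬q ∨ p) ∧ q)) ∧ (q ∨ (q → ¬q)), 0
2. ¬(¬□((¬q ∨ p) ∧ q) → □¬□((¬q ∨ p) ∧ q)), 0
3. q ∨ (q → ¬q), 0
4. ¬□((¬q ∨ p) ∧ q), 0
5. ¬□¬□((¬q ∨ p) ∧ q), 0
6. q, 0
7. ¬((¬q ∨ p) ∧ q), 1
8. ¬(¬q ∨ p), 1
9. q, 1
10. ¬p, 1
11. □((¬q ∨ p) ∧ q), 2
12. (¬q ∨ p) ∧ q, 0
13. ¬q ∨ p, 0
14. (¬q ∨ p) ∧ q, 1
15. ¬q ∨ p, 1
16. (¬q ∨ p) ∧ q, 2
17. ¬q ∨ p, 2
18. q, 2
19. p, 0
20. p, 1
Accessibility: 0R0, 0R1, 0R2, 1R0, 1R1, 1R2, 2R0, 2R1, 2R2
Branch closes: p and ¬p both at 1.
Every branch closes (one shown): unsatisfiable in S5.
S4-tableau for the formula:
1. ¬(¬□((¬q ∨ p) ∧ q) → □¬□((¬q ∨ p) ∧ q)) ∧ (q ∨ (q → ¬q)), 0
2. ¬(¬□((¬q ∨ p) ∧ q) → □¬□((¬q ∨ p) ∧ q)), 0
3. q ∨ (q → ¬q), 0
4. ¬□((¬q ∨ p) ∧ q), 0
5. ¬□¬□((¬q ∨ p) ∧ q), 0
6. q → ¬q, 0
7. ¬q, 0
8. ¬((¬q ∨ p) ∧ q), 1
9. ¬q, 1
10. □((¬q ∨ p) ∧ q), 2
11. (¬q ∨ p) ∧ q, 2
12. ¬q ∨ p, 2
13. q, 2
14. p, 2
Accessibility: 0R0, 0R1, 0R2, 1R1, 2R2
Complete open branch: satisfiable in S4, hence also in K, T (this S4-model is also a K-model and a T-model).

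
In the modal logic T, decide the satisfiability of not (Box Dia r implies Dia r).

1. not (Box Dia r implies Dia r), w0
2. Box Dia r, w0
3. not Dia r, w0
4. Dia r, w0
5. not r, w0
6. r, w1
7. Dia r, w1
8. not r, w1
Accessibility: w0Rw0, w0Rw1, w1Rw1
Branch closes: r and not r both at w1.
All branches of the tableau close; one closing branch shown above.

Unsatisfiable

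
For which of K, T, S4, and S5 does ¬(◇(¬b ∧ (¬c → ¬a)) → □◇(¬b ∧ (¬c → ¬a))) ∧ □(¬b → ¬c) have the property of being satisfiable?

K, T, S4

S4-tableau for the formula:
1. ¬(◇(¬b ∧ (¬c → ¬a)) → □◇(¬b ∧ (¬c → ¬a))) ∧ □(¬b → ¬c), u
2. ¬(◇(¬b ∧ (¬c → ¬a)) → □◇(¬b ∧ (¬c → ¬a))), u   [∧-rule on 1]
3. □(¬b → ¬c), u   [∧-rule on 1]
4. ◇(¬b ∧ (¬c → ¬a)), u   [¬→-rule on 2]
5. ¬□◇(¬b ∧ (¬c → ¬a)), u   [¬→-rule on 2]
6. ¬b → ¬c, u   [□-rule on 3 via uRu]
7. ¬c, u   [→-rule on 6 (branches; this branch)]
8. ¬b ∧ (¬c → ¬a), v   [◇-rule on 4: fresh world v, uRv]
9. ¬b, v   [∧-rule on 8]
10. ¬c → ¬a, v   [∧-rule on 8]
11. ¬b → ¬c, v   [□-rule on 3 via uRv]
12. ¬a, v   [→-rule on 10 (branches; this branch)]
13. ¬c, v   [→-rule on 11 (branches; this branch)]
14. ¬◇(¬b ∧ (¬c → ¬a)), w   [¬□-rule on 5: fresh world w, uRw]
15. ¬b → ¬c, w   [□-rule on 3 via uRw]
16. ¬(¬b ∧ (¬c → ¬a)), w   [¬◇-rule on 14 via wRw]
17. ¬c, w   [→-rule on 15 (branches; this branch)]
18. ¬(¬c → ¬a), w   [¬∧-rule on 16 (branches; this branch)]
19. a, w   [¬→-rule on 18]
Accessibility: uRu, uRv, uRw, vRv, wRw
Complete open branch: satisfiable in S4, hence also in K, T (this S4-model is also a K-model and a T-model).
S5-tableau for the formula:
1. ¬(◇(¬b ∧ (¬c → ¬a)) → □◇(¬b ∧ (¬c → ¬a))) ∧ □(¬b → ¬c), u
2. ¬(◇(¬b ∧ (¬c → ¬a)) → □◇(¬b ∧ (¬c → ¬a))), u   [∧-rule on 1]
3. □(¬b → ¬c), u   [∧-rule on 1]
4. ◇(¬b ∧ (¬c → ¬a)), u   [¬→-rule on 2]
5. ¬□◇(¬b ∧ (¬c → ¬a)), u   [¬→-rule on 2]
6. ¬b → ¬c, u   [□-rule on 3 via uRu]
7. ¬c, u   [→-rule on 6 (branches; this branch)]
8. ¬b ∧ (¬c → ¬a), v   [◇-rule on 4: fresh world v, uRv]
9. ¬b, v   [∧-rule on 8]
10. ¬c → ¬a, v   [∧-rule on 8]
11. ¬b → ¬c, v   [□-rule on 3 via uRv]
12. ¬a, v   [→-rule on 10 (branches; this branch)]
13. ¬c, v   [→-rule on 11 (branches; this branch)]
14. ¬◇(¬b ∧ (¬c → ¬a)), w   [¬□-rule on 5: fresh world w, uRw]
15. ¬b → ¬c, w   [□-rule on 3 via uRw]
16. ¬(¬b ∧ (¬c → ¬a)), u   [¬◇-rule on 14 via wRu]
17. ¬(¬b ∧ (¬c → ¬a)), v   [¬◇-rule on 14 via wRv]
18. ¬(¬b ∧ (¬c → ¬a)), w   [¬◇-rule on 14 via wRw]
19. ¬c, w   [→-rule on 15 (branches; this branch)]
20. ¬(¬c → ¬a), u   [¬∧-rule on 16 (branches; this branch)]
21. a, u   [¬→-rule on 20]
22. ¬(¬c → ¬a), v   [¬∧-rule on 17 (branches; this branch)]
23. a, v   [¬→-rule on 22]
Accessibility: uRu, uRv, uRw, vRu, vRv, vRw, wRu, wRv, wRw
Branch closes: a and ¬a both at v.
Every branch closes (one shown): unsatisfiable in S5.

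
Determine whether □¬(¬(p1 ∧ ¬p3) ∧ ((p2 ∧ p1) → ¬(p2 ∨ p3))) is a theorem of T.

Tableau for the negation ¬□¬(¬(p1 ∧ ¬p3) ∧ ((p2 ∧ p1) → ¬(p2 ∨ p3))):
1. ¬□¬(¬(p1 ∧ ¬p3) ∧ ((p2 ∧ p1) → ¬(p2 ∨ p3))), 0
2. ¬(p1 ∧ ¬p3) ∧ ((p2 ∧ p1) → ¬(p2 ∨ p3)), 1
3. ¬(p1 ∧ ¬p3), 1
4. (p2 ∧ p1) → ¬(p2 ∨ p3), 1
5. p3, 1
6. ¬(p2 ∧ p1), 1
7. ¬p1, 1
Accessibility: 0R0, 0R1, 1R1
The negation has an open branch (countermodel exists).

No, not valid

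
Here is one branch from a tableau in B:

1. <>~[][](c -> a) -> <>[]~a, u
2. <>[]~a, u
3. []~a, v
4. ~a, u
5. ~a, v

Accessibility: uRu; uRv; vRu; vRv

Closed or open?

Open

No world carries both an atom and its negation.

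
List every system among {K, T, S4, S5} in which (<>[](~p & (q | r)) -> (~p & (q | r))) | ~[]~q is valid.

S5

S5-tableau for the negation ~((<>[](~p & (q | r)) -> (~p & (q | r))) | ~[]~q):
1. ~((<>[](~p & (q | r)) -> (~p & (q | r))) | ~[]~q), w0
2. ~(<>[](~p & (q | r)) -> (~p & (q | r))), w0
3. []~q, w0
4. <>[](~p & (q | r)), w0
5. ~(~p & (q | r)), w0
6. ~q, w0
7. ~(q | r), w0
8. ~r, w0
9. [](~p & (q | r)), w1
10. ~q, w1
11. ~p & (q | r), w0
12. ~p, w0
13. q | r, w0
14. ~p & (q | r), w1
15. ~p, w1
16. q | r, w1
17. r, w0
Accessibility: w0Rw0, w0Rw1, w1Rw0, w1Rw1
Branch closes: r and ~r both at w0.
Every branch closes (one shown): valid in S5.
S4-tableau for the negation ~((<>[](~p & (q | r)) -> (~p & (q | r))) | ~[]~q):
1. ~((<>[](~p & (q | r)) -> (~p & (q | r))) | ~[]~q), w0
2. ~(<>[](~p & (q | r)) -> (~p & (q | r))), w0
3. []~q, w0
4. <>[](~p & (q | r)), w0
5. ~(~p & (q | r)), w0
6. ~q, w0
7. ~(q | r), w0
8. ~r, w0
9. [](~p & (q | r)), w1
10. ~q, w1
11. ~p & (q | r), w1
12. ~p, w1
13. q | r, w1
14. r, w1
Accessibility: w0Rw0, w0Rw1, w1Rw1
Complete open branch: countermodel on an S4-frame, so not valid in S4, nor in K, T (the same frame is also a K-frame and a T-frame).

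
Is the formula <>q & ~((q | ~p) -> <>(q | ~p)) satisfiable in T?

Unsatisfiable (every branch closes)

1. <>q & ~((q | ~p) -> <>(q | ~p)), 0
2. <>q, 0
3. ~((q | ~p) -> <>(q | ~p)), 0
4. q | ~p, 0
5. ~<>(q | ~p), 0
6. ~(q | ~p), 0
7. ~q, 0
8. p, 0
9. ~p, 0
Accessibility: 0R0
Branch closes: p and ~p both at 0.
(One branch shown.) All branches close.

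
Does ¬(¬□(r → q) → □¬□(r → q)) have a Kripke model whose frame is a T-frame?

1. ¬(¬□(r → q) → □¬□(r → q)), u
2. ¬□(r → q), u   [¬→-rule on 1]
3. ¬□¬□(r → q), u   [¬→-rule on 1]
4. ¬(r → q), v   [¬□-rule on 2: fresh world v, uRv]
5. r, v   [¬→-rule on 4]
6. ¬q, v   [¬→-rule on 4]
7. □(r → q), w   [¬□-rule on 3: fresh world w, uRw]
8. r → q, w   [□-rule on 7 via wRw]
9. q, w   [→-rule on 8 (branches; this branch)]
Accessibility: uRu, uRv, uRw, vRv, wRw

Satisfiable (open branch found)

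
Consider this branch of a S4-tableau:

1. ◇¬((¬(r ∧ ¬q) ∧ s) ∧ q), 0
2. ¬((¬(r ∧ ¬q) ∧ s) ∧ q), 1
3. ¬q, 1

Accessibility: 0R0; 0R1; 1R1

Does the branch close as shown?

No, open

No world carries both an atom and its negation.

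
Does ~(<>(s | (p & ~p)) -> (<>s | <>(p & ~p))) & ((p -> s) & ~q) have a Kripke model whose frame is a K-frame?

1. ~(<>(s | (p & ~p)) -> (<>s | <>(p & ~p))) & ((p -> s) & ~q), u
2. ~(<>(s | (p & ~p)) -> (<>s | <>(p & ~p))), u
3. (p -> s) & ~q, u
4. <>(s | (p & ~p)), u
5. ~(<>s | <>(p & ~p)), u
6. p -> s, u
7. ~q, u
8. ~<>s, u
9. ~<>(p & ~p), u
10. s, u
11. s | (p & ~p), v
12. ~s, v
13. ~(p & ~p), v
14. p & ~p, v
15. p, v
16. ~p, v
Accessibility: uRv
Branch closes: p and ~p both at v.
(One branch shown.) All branches close.

Unsatisfiable (every branch closes)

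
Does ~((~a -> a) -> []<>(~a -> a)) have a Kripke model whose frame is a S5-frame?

1. ~((~a -> a) -> []<>(~a -> a)), u
2. ~a -> a, u
3. ~[]<>(~a -> a), u
4. a, u
5. ~<>(~a -> a), v
6. ~(~a -> a), u
7. ~a, u
Accessibility: uRu, uRv, vRu, vRv
Branch closes: a and ~a both at u.
All branches of the tableau close; one closing branch shown above.

Unsatisfiable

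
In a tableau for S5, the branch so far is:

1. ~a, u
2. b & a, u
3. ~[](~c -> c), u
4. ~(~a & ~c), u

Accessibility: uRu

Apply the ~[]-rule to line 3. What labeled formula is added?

a fresh world v with uRv, and ~(~c -> c) at v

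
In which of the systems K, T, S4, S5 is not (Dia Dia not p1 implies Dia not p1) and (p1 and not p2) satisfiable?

K, T

T-tableau for the formula:
1. not (Dia Dia not p1 implies Dia not p1) and (p1 and not p2), u
2. not (Dia Dia not p1 implies Dia not p1), u   [and-rule on 1]
3. p1 and not p2, u   [and-rule on 1]
4. Dia Dia not p1, u   [neg-implies-rule on 2]
5. not Dia not p1, u   [neg-implies-rule on 2]
6. p1, u   [and-rule on 3]
7. not p2, u   [and-rule on 3]
8. Dia not p1, v   [Dia-rule on 4: fresh world v, uRv]
9. p1, v   [neg-Dia-rule on 5 via uRv]
10. not p1, w   [Dia-rule on 8: fresh world w, vRw]
Accessibility: uRu, uRv, vRv, vRw, wRw
Complete open branch: satisfiable in T, hence also in K (this T-model is also a K-model).
S4-tableau for the formula:
1. not (Dia Dia not p1 implies Dia not p1) and (p1 and not p2), u
2. not (Dia Dia not p1 implies Dia not p1), u   [and-rule on 1]
3. p1 and not p2, u   [and-rule on 1]
4. Dia Dia not p1, u   [neg-implies-rule on 2]
5. not Dia not p1, u   [neg-implies-rule on 2]
6. p1, u   [and-rule on 3]
7. not p2, u   [and-rule on 3]
8. Dia not p1, v   [Dia-rule on 4: fresh world v, uRv]
9. p1, v   [neg-Dia-rule on 5 via uRv]
10. not p1, w   [Dia-rule on 8: fresh world w, vRw]
11. p1, w   [neg-Dia-rule on 5 via uRw]
Accessibility: uRu, uRv, uRw, vRv, vRw, wRw
Branch closes: p1 and not p1 both at w.
Every branch closes (one shown): unsatisfiable in S4, hence also in S5 (every S5-frame is an S4-frame).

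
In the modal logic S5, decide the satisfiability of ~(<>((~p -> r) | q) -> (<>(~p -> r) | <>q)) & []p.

Unsatisfiable

1. ~(<>((~p -> r) | q) -> (<>(~p -> r) | <>q)) & []p, 0
2. ~(<>((~p -> r) | q) -> (<>(~p -> r) | <>q)), 0   [&-rule on 1]
3. []p, 0   [&-rule on 1]
4. <>((~p -> r) | q), 0   [~->-rule on 2]
5. ~(<>(~p -> r) | <>q), 0   [~->-rule on 2]
6. ~<>(~p -> r), 0   [~|-rule on 5]
7. ~<>q, 0   [~|-rule on 5]
8. p, 0   [[]-rule on 3 via 0R0]
9. ~(~p -> r), 0   [~<>-rule on 6 via 0R0]
10. ~p, 0   [~->-rule on 9]
11. ~r, 0   [~->-rule on 9]
Accessibility: 0R0
Branch closes: p and ~p both at 0.
Every branch closes; the branch above is one of them.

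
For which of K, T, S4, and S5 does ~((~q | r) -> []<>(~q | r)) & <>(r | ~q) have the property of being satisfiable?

K, T, S4

S4-tableau for the formula:
1. ~((~q | r) -> []<>(~q | r)) & <>(r | ~q), w0
2. ~((~q | r) -> []<>(~q | r)), w0
3. <>(r | ~q), w0
4. ~q | r, w0
5. ~[]<>(~q | r), w0
6. r, w0
7. r | ~q, w1
8. ~q, w1
9. ~<>(~q | r), w2
10. ~(~q | r), w2
11. q, w2
12. ~r, w2
Accessibility: w0Rw0, w0Rw1, w0Rw2, w1Rw1, w2Rw2
Complete open branch: satisfiable in S4, hence also in K, T (this S4-model is also a K-model and a T-model).
S5-tableau for the formula:
1. ~((~q | r) -> []<>(~q | r)) & <>(r | ~q), w0
2. ~((~q | r) -> []<>(~q | r)), w0
3. <>(r | ~q), w0
4. ~q | r, w0
5. ~[]<>(~q | r), w0
6. r, w0
7. r | ~q, w1
8. ~q, w1
9. ~<>(~q | r), w2
10. ~(~q | r), w0
11. q, w0
12. ~r, w0
Accessibility: w0Rw0, w0Rw1, w0Rw2, w1Rw0, w1Rw1, w1Rw2, w2Rw0, w2Rw1, w2Rw2
Branch closes: r and ~r both at w0.
Every branch closes (one shown): unsatisfiable in S5.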